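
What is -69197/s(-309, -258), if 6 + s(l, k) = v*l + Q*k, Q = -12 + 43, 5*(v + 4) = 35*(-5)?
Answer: -69197/4047 ≈ -17.098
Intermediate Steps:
v = -39 (v = -4 + (35*(-5))/5 = -4 + (1/5)*(-175) = -4 - 35 = -39)
Q = 31
s(l, k) = -6 - 39*l + 31*k (s(l, k) = -6 + (-39*l + 31*k) = -6 - 39*l + 31*k)
-69197/s(-309, -258) = -69197/(-6 - 39*(-309) + 31*(-258)) = -69197/(-6 + 12051 - 7998) = -69197/4047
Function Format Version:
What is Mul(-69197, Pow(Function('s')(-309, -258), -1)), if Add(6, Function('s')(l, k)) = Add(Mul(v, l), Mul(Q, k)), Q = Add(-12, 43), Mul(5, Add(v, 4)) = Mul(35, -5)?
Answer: Rational(-69197, 4047) ≈ -17.098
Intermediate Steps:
v = -39 (v = Add(-4, Mul(Rational(1, 5), Mul(35, -5))) = Add(-4, Mul(Rational(1, 5), -175)) = Add(-4, -35) = -39)
Q = 31
Function('s')(l, k) = Add(-6, Mul(-39, l), Mul(31, k)) (Function('s')(l, k) = Add(-6, Add(Mul(-39, l), Mul(31, k))) = Add(-6, Mul(-39, l), Mul(31, k)))
Mul(-69197, Pow(Function('s')(-309, -258), -1)) = Mul(-69197, Pow(Add(-6, Mul(-39, -309), Mul(31, -258)), -1)) = Mul(-69197, Pow(Add(-6, 12051, -7998), -1)) = Mul(-69197, Pow(4047, -1)) = Mul(-69197, Rational(1, 4047)) = Rational(-69197, 4047)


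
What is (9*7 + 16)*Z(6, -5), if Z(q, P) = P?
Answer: -395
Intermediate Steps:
(9*7 + 16)*Z(6, -5) = (9*7 + 16)*(-5) = (63 + 16)*(-5) = 79*(-5) = -395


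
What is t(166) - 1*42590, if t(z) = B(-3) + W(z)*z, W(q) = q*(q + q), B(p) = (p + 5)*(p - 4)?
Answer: 9105988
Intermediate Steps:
B(p) = (-4 + p)*(5 + p) (B(p) = (5 + p)*(-4 + p) = (-4 + p)*(5 + p))
W(q) = 2*q**2 (W(q) = q*(2*q) = 2*q**2)
t(z) = -14 + 2*z**3 (t(z) = (-20 - 3 + (-3)**2) + (2*z**2)*z = (-20 - 3 + 9) + 2*z**3 = -14 + 2*z**3)
t(166) - 1*42590 = (-14 + 2*166**3) - 1*42590 = (-14 + 2*4574296) - 42590 = (-14 + 9148592) - 42590 = 9148578 - 42590 = 9105988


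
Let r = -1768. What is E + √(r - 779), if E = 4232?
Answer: 4232 + 3*I*√283 ≈ 4232.0 + 50.468*I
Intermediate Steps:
E + √(r - 779) = 4232 + √(-1768 - 779) = 4232 + √(-2547) = 4232 + 3*I*√283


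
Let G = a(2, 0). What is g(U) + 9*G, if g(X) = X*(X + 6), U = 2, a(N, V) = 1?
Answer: 25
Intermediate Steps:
g(X) = X*(6 + X)
G = 1
g(U) + 9*G = 2*(6 + 2) + 9*1 = 2*8 + 9 = 16 + 9 = 25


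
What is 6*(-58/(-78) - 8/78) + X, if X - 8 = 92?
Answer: 1350/13 ≈ 103.85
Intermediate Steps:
X = 100 (X = 8 + 92 = 100)
6*(-58/(-78) - 8/78) + X = 6*(-58/(-78) - 8/78) + 100 = 6*(-58*(-1/78) - 8*1/78) + 100 = 6*(29/39 - 4/39) + 100 = 6*(25/39) + 100 = 50/13 + 100 = 1350/13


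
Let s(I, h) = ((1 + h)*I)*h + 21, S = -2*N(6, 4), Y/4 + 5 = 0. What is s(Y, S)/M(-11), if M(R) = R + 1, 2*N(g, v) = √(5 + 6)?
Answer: 199/10 - 2*√11 ≈ 13.267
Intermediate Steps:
Y = -20 (Y = -20 + 4*0 = -20 + 0 = -20)
N(g, v) = √11/2 (N(g, v) = √(5 + 6)/2 = √11/2)
M(R) = 1 + R
S = -√11 ≈ -3.3166
s(I, h) = 21 + I*h*(1 + h) (s(I, h) = (I*(1 + h))*h + 21 = I*h*(1 + h) + 21 = 21 + I*h*(1 + h))
s(Y, S)/M(-11) = (21 - (-20)*√11 - 20*(-√11)²)/(1 - 11) = (21 + 20*√11 - 20*11)/(-10) = (21 + 20*√11 - 220)*(-⅒) = (-199 + 20*√11)*(-⅒) = 199/10 - 2*√11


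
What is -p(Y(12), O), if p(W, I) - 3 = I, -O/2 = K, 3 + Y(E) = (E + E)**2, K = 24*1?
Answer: 45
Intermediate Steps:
K = 24
Y(E) = -3 + 4*E**2 (Y(E) = -3 + (E + E)**2 = -3 + (2*E)**2 = -3 + 4*E**2)
O = -48 (O = -2*24 = -48)
p(W, I) = 3 + I
-p(Y(12), O) = -(3 - 48) = -1*(-45) = 45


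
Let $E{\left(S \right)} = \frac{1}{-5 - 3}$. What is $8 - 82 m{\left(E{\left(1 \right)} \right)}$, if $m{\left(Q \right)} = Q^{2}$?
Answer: $\frac{215}{32} \approx 6.7188$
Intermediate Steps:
$E{\left(S \right)} = - \frac{1}{8}$ ($E{\left(S \right)} = \frac{1}{-8} = - \frac{1}{8}$)
$8 - 82 m{\left(E{\left(1 \right)} \right)} = 8 - 82 \left(- \frac{1}{8}\right)^{2} = 8 - \frac{41}{32} = \frac{215}{32}$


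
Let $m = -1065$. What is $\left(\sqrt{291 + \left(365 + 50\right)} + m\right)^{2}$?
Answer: $\left(1065 - \sqrt{706}\right)^{2} \approx 1.0783 \cdot 10^{6}$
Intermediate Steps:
$\left(\sqrt{291 + \left(365 + 50\right)} + m\right)^{2} = \left(\sqrt{291 + \left(365 + 50\right)} - 1065\right)^{2} = \left(\sqrt{291 + 415} - 1065\right)^{2} = \left(\sqrt{706} - 1065\right)^{2} = \left(-1065 + \sqrt{706}\right)^{2}$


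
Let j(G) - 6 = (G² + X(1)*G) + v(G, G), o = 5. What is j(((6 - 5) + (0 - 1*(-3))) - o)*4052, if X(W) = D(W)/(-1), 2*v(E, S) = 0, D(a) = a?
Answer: 32416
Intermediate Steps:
v(E, S) = 0 (v(E, S) = (½)*0 = 0)
X(W) = -W (X(W) = W/(-1) = W*(-1) = -W)
j(G) = 6 + G² - G (j(G) = 6 + ((G² + (-1*1)*G) + 0) = 6 + ((G² - G) + 0) = 6 + (G² - G) = 6 + G² - G)
j(((6 - 5) + (0 - 1*(-3))) - o)*4052 = (6 + (((6 - 5) + (0 - 1*(-3))) - 1*5)² - (((6 - 5) + (0 - 1*(-3))) - 1*5))*4052 = (6 + ((1 + (0 + 3)) - 5)² - ((1 + (0 + 3)) - 5))*4052 = (6 + ((1 + 3) - 5)² - ((1 + 3) - 5))*4052 = (6 + (4 - 5)² - (4 - 5))*4052 = (6 + (-1)² - 1*(-1))*4052 = (6 + 1 + 1)*4052 = 8*4052 = 32416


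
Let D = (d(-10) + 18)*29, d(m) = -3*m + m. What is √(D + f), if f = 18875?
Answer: √19977 ≈ 141.34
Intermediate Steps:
d(m) = -2*m
D = 1102 (D = (-2*(-10) + 18)*29 = (20 + 18)*29 = 38*29 = 1102)
√(D + f) = √(1102 + 18875) = √19977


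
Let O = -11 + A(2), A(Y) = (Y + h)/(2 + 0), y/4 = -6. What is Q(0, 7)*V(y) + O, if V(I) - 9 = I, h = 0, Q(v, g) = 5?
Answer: -85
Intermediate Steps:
y = -24 (y = 4*(-6) = -24)
V(I) = 9 + I
A(Y) = Y/2 (A(Y) = (Y + 0)/(2 + 0) = Y/2)
O = -10 (O = -11 + (1/2)*2 = -11 + 1 = -10)
Q(0, 7)*V(y) + O = 5*(9 - 24) - 10 = 5*(-15) - 10 = -75 - 10 = -85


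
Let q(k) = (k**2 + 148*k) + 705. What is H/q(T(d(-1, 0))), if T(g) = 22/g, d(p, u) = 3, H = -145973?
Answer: -1313757/16597 ≈ -79.156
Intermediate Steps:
q(k) = 705 + k**2 + 148*k
H/q(T(d(-1, 0))) = -145973/(705 + (22/3)**2 + 148*(22/3)) = -145973/(705 + 484/9 + 3256/3) = -145973/16597/9 = -145973*9/16597 = -1313757/16597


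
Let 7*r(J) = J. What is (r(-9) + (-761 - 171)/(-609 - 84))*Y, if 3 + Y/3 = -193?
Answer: -1148/33 ≈ -34.788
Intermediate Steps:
Y = -588 (Y = -9 + 3*(-193) = -9 - 579 = -588)
r(J) = J/7
(r(-9) + (-761 - 171)/(-609 - 84))*Y = ((1/7)*(-9) + (-761 - 171)/(-609 - 84))*(-588) = (-9/7 - 932/(-693))*(-588) = (-9/7 - 932*(-1/693))*(-588) = (-9/7 + 932/693)*(-588) = (41/693)*(-588) = -1148/33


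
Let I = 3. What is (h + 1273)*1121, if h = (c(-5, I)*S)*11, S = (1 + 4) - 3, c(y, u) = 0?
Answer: 1427033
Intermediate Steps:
S = 2 (S = 5 - 3 = 2)
h = 0 (h = (0*2)*11 = 0*11 = 0)
(h + 1273)*1121 = (0 + 1273)*1121 = 1273*1121 = 1427033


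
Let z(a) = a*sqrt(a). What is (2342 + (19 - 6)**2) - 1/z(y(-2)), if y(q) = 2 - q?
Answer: 20087/8 ≈ 2510.9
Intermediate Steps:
z(a) = a**(3/2)
(2342 + (19 - 6)**2) - 1/z(y(-2)) = (2342 + (19 - 6)**2) - 1/((2 - 1*(-2))**(3/2)) = (2342 + 13**2) - 1/((2 + 2)**(3/2)) = (2342 + 169) - 1/(4**(3/2)) = 2511 - 1/8 = 20087/8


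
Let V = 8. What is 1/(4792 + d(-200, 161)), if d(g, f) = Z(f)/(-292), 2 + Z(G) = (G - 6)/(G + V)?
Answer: 49348/236475799 ≈ 0.00020868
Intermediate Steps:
Z(G) = -2 + (-6 + G)/(8 + G) (Z(G) = -2 + (G - 6)/(G + 8) = -2 + (-6 + G)/(8 + G))
d(g, f) = -(-22 - f)/(292*(8 + f)) (d(g, f) = ((-22 - f)/(8 + f))/(-292) = ((-22 - f)/(8 + f))*(-1/292) = -(-22 - f)/(292*(8 + f)))
1/(4792 + d(-200, 161)) = 1/(4792 + (22 + 161)/(292*(8 + 161))) = 1/(4792 + (1/292)*183/169) = 1/(4792 + (1/292)*(1/169)*183) = 1/(4792 + 183/49348) = 1/(236475799/49348) = 49348/236475799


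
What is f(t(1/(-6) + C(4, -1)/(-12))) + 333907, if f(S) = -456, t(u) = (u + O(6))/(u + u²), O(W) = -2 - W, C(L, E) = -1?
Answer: 333451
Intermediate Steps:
t(u) = (-8 + u)/(u + u²) (t(u) = (u + (-2 - 1*6))/(u + u²) = (u + (-2 - 6))/(u + u²) = (u - 8)/(u + u²) = (-8 + u)/(u + u²))
f(t(1/(-6) + C(4, -1)/(-12))) + 333907 = -456 + 333907 = 333451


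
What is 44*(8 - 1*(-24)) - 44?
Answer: 1364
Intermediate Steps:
44*(8 - 1*(-24)) - 44 = 44*(8 + 24) - 44 = 44*32 - 44 = 1408 - 44 = 1364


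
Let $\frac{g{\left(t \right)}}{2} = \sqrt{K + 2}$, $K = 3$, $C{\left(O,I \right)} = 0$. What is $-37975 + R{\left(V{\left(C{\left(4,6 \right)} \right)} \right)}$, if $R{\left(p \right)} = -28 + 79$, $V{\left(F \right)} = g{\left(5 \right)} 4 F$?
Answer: $-37924$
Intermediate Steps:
$g{\left(t \right)} = 2 \sqrt{5}$ ($g{\left(t \right)} = 2 \sqrt{3 + 2} = 2 \sqrt{5}$)
$V{\left(F \right)} = 8 F \sqrt{5}$ ($V{\left(F \right)} = 2 \sqrt{5} \cdot 4 F = 8 \sqrt{5} F = 8 F \sqrt{5}$)
$R{\left(p \right)} = 51$
$-37975 + R{\left(V{\left(C{\left(4,6 \right)} \right)} \right)} = -37975 + 51 = -37924$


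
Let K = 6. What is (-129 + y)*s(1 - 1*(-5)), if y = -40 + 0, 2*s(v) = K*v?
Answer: -3042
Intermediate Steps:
s(v) = 3*v (s(v) = (6*v)/2 = 3*v)
y = -40
(-129 + y)*s(1 - 1*(-5)) = (-129 - 40)*(3*(1 - 1*(-5))) = -507*(1 + 5) = -507*6 = -169*18 = -3042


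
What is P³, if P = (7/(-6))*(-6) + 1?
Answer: 512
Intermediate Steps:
P = 8 (P = (7*(-⅙))*(-6) + 1 = -7/6*(-6) + 1 = 7 + 1 = 8)
P³ = 8³ = 512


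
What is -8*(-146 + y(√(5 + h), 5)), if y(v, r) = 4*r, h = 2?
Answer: 1008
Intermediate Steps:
-8*(-146 + y(√(5 + h), 5)) = -8*(-146 + 4*5) = -8*(-146 + 20) = -8*(-126) = 1008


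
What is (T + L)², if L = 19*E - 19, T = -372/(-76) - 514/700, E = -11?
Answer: 2215730492089/44222500 ≈ 50104.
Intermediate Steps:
T = 27667/6650 (T = -372*(-1/76) - 514*1/700 = 93/19 - 257/350 = 27667/6650 ≈ 4.1605)
L = -228 (L = 19*(-11) - 19 = -209 - 19 = -228)
(T + L)² = (27667/6650 - 228)² = (-1488533/6650)² = 2215730492089/44222500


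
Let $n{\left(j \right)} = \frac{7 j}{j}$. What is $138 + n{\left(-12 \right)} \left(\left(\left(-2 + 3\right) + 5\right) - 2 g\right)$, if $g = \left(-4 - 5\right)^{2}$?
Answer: $-954$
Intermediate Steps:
$g = 81$ ($g = \left(-9\right)^{2} = 81$)
$n{\left(j \right)} = 7$
$138 + n{\left(-12 \right)} \left(\left(\left(-2 + 3\right) + 5\right) - 2 g\right) = 138 + 7 \left(\left(\left(-2 + 3\right) + 5\right) - 162\right) = 138 + 7 \left(\left(1 + 5\right) - 162\right) = 138 + 7 \left(6 - 162\right) = 138 + 7 \left(-156\right) = 138 - 1092 = -954$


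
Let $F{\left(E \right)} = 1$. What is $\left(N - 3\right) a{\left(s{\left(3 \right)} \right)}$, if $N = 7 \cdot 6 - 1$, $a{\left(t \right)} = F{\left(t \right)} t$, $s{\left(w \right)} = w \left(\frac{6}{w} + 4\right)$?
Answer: $684$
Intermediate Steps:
$s{\left(w \right)} = w \left(4 + \frac{6}{w}\right)$
$a{\left(t \right)} = t$ ($a{\left(t \right)} = 1 t = t$)
$N = 41$ ($N = 42 - 1 = 41$)
$\left(N - 3\right) a{\left(s{\left(3 \right)} \right)} = \left(41 - 3\right) \left(6 + 4 \cdot 3\right) = 38 \left(6 + 12\right) = 38 \cdot 18 = 684$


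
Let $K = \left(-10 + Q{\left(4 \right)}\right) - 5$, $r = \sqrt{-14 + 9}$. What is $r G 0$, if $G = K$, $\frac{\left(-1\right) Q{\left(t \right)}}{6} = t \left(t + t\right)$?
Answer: $0$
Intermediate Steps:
$r = i \sqrt{5}$ ($r = \sqrt{-5} = i \sqrt{5} \approx 2.2361 i$)
$Q{\left(t \right)} = - 12 t^{2}$ ($Q{\left(t \right)} = - 6 t \left(t + t\right) = - 6 t 2 t = - 6 \cdot 2 t^{2} = - 12 t^{2}$)
$K = -207$ ($K = \left(-10 - 12 \cdot 4^{2}\right) - 5 = \left(-10 - 192\right) - 5 = -202 - 5 = -207$)
$G = -207$
$r G 0 = i \sqrt{5} \left(-207\right) 0 = - 207 i \sqrt{5} \cdot 0 = 0$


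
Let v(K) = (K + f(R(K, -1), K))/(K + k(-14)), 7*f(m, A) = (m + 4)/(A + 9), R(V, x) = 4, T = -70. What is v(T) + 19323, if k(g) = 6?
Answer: 264044421/13664 ≈ 19324.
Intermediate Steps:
f(m, A) = (4 + m)/(7*(9 + A)) (f(m, A) = ((m + 4)/(A + 9))/7 = ((4 + m)/(9 + A))/7 = (4 + m)/(7*(9 + A)))
v(K) = (K + 8/(7*(9 + K)))/(6 + K) (v(K) = (K + (4 + 4)/(7*(9 + K)))/(K + 6) = (K + (⅐)*8/(9 + K))/(6 + K) = (K + 8/(7*(9 + K)))/(6 + K))
v(T) + 19323 = (8/7 - 70*(9 - 70))/((6 - 70)*(9 - 70)) + 19323 = (8/7 - 70*(-61))/(-64*(-61)) + 19323 = -1/64*(-1/61)*(8/7 + 4270) + 19323 = -1/64*(-1/61)*29898/7 + 19323 = 14949/13664 + 19323 = 264044421/13664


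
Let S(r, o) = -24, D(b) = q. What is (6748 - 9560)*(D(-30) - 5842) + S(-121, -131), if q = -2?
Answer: 16433304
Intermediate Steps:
D(b) = -2
(6748 - 9560)*(D(-30) - 5842) + S(-121, -131) = (6748 - 9560)*(-2 - 5842) - 24 = -2812*(-5844) - 24 = 16433328 - 24 = 16433304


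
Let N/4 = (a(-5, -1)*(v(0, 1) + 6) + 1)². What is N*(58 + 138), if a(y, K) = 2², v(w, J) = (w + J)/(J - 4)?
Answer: 3952144/9 ≈ 4.3913e+5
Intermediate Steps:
v(w, J) = (J + w)/(-4 + J)
a(y, K) = 4
N = 20164/9 (N = 4*(4*((1 + 0)/(-4 + 1) + 6) + 1)² = 4*(4*(1/(-3) + 6) + 1)² = 4*(4*(-⅓*1 + 6) + 1)² = 4*(4*(-⅓ + 6) + 1)² = 4*(4*(17/3) + 1)² = 4*(68/3 + 1)² = 4*(71/3)² = 4*(5041/9) = 20164/9 ≈ 2240.4)
N*(58 + 138) = 20164*(58 + 138)/9 = (20164/9)*196 = 3952144/9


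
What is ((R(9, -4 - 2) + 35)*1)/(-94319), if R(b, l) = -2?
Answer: -33/94319 ≈ -0.00034988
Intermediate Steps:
((R(9, -4 - 2) + 35)*1)/(-94319) = ((-2 + 35)*1)/(-94319) = (33*1)*(-1/94319) = 33*(-1/94319) = -33/94319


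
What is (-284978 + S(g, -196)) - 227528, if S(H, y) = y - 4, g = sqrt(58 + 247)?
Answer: -512706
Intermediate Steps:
g = sqrt(305) ≈ 17.464
S(H, y) = -4 + y
(-284978 + S(g, -196)) - 227528 = (-284978 + (-4 - 196)) - 227528 = (-284978 - 200) - 227528 = -285178 - 227528 = -512706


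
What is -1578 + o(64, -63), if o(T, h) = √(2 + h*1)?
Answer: -1578 + I*√61 ≈ -1578.0 + 7.8102*I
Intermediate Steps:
o(T, h) = √(2 + h)
-1578 + o(64, -63) = -1578 + √(2 - 63) = -1578 + √(-61) = -1578 + I*√61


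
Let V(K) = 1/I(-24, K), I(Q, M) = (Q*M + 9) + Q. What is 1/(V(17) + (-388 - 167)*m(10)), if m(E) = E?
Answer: -423/2347651 ≈ -0.00018018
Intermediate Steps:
I(Q, M) = 9 + Q + M*Q (I(Q, M) = (M*Q + 9) + Q = (9 + M*Q) + Q = 9 + Q + M*Q)
V(K) = 1/(-15 - 24*K) (V(K) = 1/(9 - 24 + K*(-24)) = 1/(9 - 24 - 24*K) = 1/(-15 - 24*K))
1/(V(17) + (-388 - 167)*m(10)) = 1/(1/(3*(-5 - 8*17)) + (-388 - 167)*10) = 1/(1/(3*(-5 - 136)) - 555*10) = 1/((⅓)/(-141) - 5550) = 1/((⅓)*(-1/141) - 5550) = 1/(-1/423 - 5550) = 1/(-2347651/423) = -423/2347651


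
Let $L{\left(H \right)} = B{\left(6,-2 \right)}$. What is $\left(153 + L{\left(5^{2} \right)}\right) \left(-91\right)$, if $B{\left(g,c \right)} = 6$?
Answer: $-14469$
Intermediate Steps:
$L{\left(H \right)} = 6$
$\left(153 + L{\left(5^{2} \right)}\right) \left(-91\right) = \left(153 + 6\right) \left(-91\right) = 159 \left(-91\right) = -14469$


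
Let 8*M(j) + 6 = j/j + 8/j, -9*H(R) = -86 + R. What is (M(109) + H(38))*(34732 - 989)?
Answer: 416422363/2616 ≈ 1.5918e+5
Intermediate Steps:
H(R) = 86/9 - R/9 (H(R) = -(-86 + R)/9 = 86/9 - R/9)
M(j) = -5/8 + 1/j (M(j) = -¾ + (j/j + 8/j)/8 = -¾ + (1 + 8/j)/8 = -¾ + (⅛ + 1/j) = -5/8 + 1/j)
(M(109) + H(38))*(34732 - 989) = ((-5/8 + 1/109) + (86/9 - ⅑*38))*(34732 - 989) = ((-5/8 + 1/109) + (86/9 - 38/9))*33743 = (-537/872 + 16/3)*33743 = (12341/2616)*33743 = 416422363/2616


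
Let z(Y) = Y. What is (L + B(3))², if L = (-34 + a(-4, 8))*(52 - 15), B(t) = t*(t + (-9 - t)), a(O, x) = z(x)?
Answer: 978121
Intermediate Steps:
a(O, x) = x
B(t) = -9*t (B(t) = t*(-9) = -9*t)
L = -962 (L = (-34 + 8)*(52 - 15) = -26*37 = -962)
(L + B(3))² = (-962 - 9*3)² = (-962 - 27)² = (-989)² = 978121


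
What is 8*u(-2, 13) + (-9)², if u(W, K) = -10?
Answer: 1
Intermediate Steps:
8*u(-2, 13) + (-9)² = 8*(-10) + (-9)² = -80 + 81 = 1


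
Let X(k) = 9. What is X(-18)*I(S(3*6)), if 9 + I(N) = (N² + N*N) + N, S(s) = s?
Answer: 5913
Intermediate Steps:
I(N) = -9 + N + 2*N² (I(N) = -9 + ((N² + N*N) + N) = -9 + ((N² + N²) + N) = -9 + (2*N² + N) = -9 + (N + 2*N²) = -9 + N + 2*N²)
X(-18)*I(S(3*6)) = 9*(-9 + 3*6 + 2*(3*6)²) = 9*(-9 + 18 + 2*18²) = 9*(-9 + 18 + 2*324) = 9*(-9 + 18 + 648) = 9*657 = 5913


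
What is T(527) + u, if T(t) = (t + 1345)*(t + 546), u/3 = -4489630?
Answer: -11460234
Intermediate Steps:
u = -13468890 (u = 3*(-4489630) = -13468890)
T(t) = (546 + t)*(1345 + t) (T(t) = (1345 + t)*(546 + t) = (546 + t)*(1345 + t))
T(527) + u = (734370 + 527**2 + 1891*527) - 13468890 = (734370 + 277729 + 996557) - 13468890 = 2008656 - 13468890 = -11460234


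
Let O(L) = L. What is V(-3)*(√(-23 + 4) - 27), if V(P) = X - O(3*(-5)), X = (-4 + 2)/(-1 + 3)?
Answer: -378 + 14*I*√19 ≈ -378.0 + 61.025*I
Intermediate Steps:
X = -1 (X = -2/2 = -2*½ = -1)
V(P) = 14 (V(P) = -1 - 3*(-5) = -1 - 1*(-15) = -1 + 15 = 14)
V(-3)*(√(-23 + 4) - 27) = 14*(√(-23 + 4) - 27) = 14*(√(-19) - 27) = 14*(I*√19 - 27) = 14*(-27 + I*√19) = -378 + 14*I*√19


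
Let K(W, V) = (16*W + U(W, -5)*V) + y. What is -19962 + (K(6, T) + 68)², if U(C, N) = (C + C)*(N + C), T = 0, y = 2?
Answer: 7594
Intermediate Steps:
U(C, N) = 2*C*(C + N) (U(C, N) = (2*C)*(C + N) = 2*C*(C + N))
K(W, V) = 2 + 16*W + 2*V*W*(-5 + W) (K(W, V) = (16*W + (2*W*(W - 5))*V) + 2 = (16*W + (2*W*(-5 + W))*V) + 2 = (16*W + 2*V*W*(-5 + W)) + 2 = 2 + 16*W + 2*V*W*(-5 + W))
-19962 + (K(6, T) + 68)² = -19962 + ((2 + 16*6 + 2*0*6*(-5 + 6)) + 68)² = -19962 + ((2 + 96 + 2*0*6*1) + 68)² = -19962 + ((2 + 96 + 0) + 68)² = -19962 + (98 + 68)² = -19962 + 166² = -19962 + 27556 = 7594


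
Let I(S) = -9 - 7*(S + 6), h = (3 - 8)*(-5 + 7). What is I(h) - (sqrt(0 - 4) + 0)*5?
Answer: 19 - 10*I ≈ 19.0 - 10.0*I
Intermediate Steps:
h = -10 (h = -5*2 = -10)
I(S) = -51 - 7*S (I(S) = -9 - 7*(6 + S) = -9 - (42 + 7*S) = -9 + (-42 - 7*S) = -51 - 7*S)
I(h) - (sqrt(0 - 4) + 0)*5 = (-51 - 7*(-10)) - (sqrt(0 - 4) + 0)*5 = (-51 + 70) - (sqrt(-4) + 0)*5 = 19 - (2*I + 0)*5 = 19 - 2*I*5 = 19 - 10*I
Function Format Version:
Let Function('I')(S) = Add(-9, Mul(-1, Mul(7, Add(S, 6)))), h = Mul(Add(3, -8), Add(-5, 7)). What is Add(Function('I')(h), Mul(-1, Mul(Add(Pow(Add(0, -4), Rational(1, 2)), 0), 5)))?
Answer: Add(19, Mul(-10, I)) ≈ Add(19.000, Mul(-10.000, I))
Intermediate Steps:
h = -10 (h = Mul(-5, 2) = -10)
Function('I')(S) = Add(-51, Mul(-7, S)) (Function('I')(S) = Add(-9, Mul(-1, Mul(7, Add(6, S)))) = Add(-9, Mul(-1, Add(42, Mul(7, S)))) = Add(-9, Add(-42, Mul(-7, S))) = Add(-51, Mul(-7, S)))
Add(Function('I')(h), Mul(-1, Mul(Add(Pow(Add(0, -4), Rational(1, 2)), 0), 5))) = Add(Add(-51, Mul(-7, -10)), Mul(-1, Mul(Add(Pow(Add(0, -4), Rational(1, 2)), 0), 5))) = Add(Add(-51, 70), Mul(-1, Mul(Add(Pow(-4, Rational(1, 2)), 0), 5))) = Add(19, Mul(-1, Mul(Add(Mul(2, I), 0), 5))) = Add(19, Mul(-1, Mul(Mul(2, I), 5))) = Add(19, Mul(-1, Mul(10, I))) = Add(19, Mul(-10, I))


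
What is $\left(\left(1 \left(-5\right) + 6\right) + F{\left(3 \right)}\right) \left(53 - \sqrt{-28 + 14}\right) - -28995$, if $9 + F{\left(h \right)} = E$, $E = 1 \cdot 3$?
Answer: $28730 + 5 i \sqrt{14} \approx 28730.0 + 18.708 i$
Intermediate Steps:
$E = 3$
$F{\left(h \right)} = -6$ ($F{\left(h \right)} = -9 + 3 = -6$)
$\left(\left(1 \left(-5\right) + 6\right) + F{\left(3 \right)}\right) \left(53 - \sqrt{-28 + 14}\right) - -28995 = \left(\left(1 \left(-5\right) + 6\right) - 6\right) \left(53 - \sqrt{-28 + 14}\right) - -28995 = \left(\left(-5 + 6\right) - 6\right) \left(53 - \sqrt{-14}\right) + 28995 = \left(1 - 6\right) \left(53 - i \sqrt{14}\right) + 28995 = - 5 \left(53 - i \sqrt{14}\right) + 28995 = \left(-265 + 5 i \sqrt{14}\right) + 28995 = 28730 + 5 i \sqrt{14}$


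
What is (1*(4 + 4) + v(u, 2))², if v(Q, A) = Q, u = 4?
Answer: 144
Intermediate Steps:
(1*(4 + 4) + v(u, 2))² = (1*(4 + 4) + 4)² = (1*8 + 4)² = (8 + 4)² = 12² = 144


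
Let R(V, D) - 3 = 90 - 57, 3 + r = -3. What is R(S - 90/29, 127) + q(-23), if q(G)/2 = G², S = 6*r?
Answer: 1094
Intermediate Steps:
r = -6 (r = -3 - 3 = -6)
S = -36 (S = 6*(-6) = -36)
q(G) = 2*G²
R(V, D) = 36 (R(V, D) = 3 + (90 - 57) = 3 + 33 = 36)
R(S - 90/29, 127) + q(-23) = 36 + 2*(-23)² = 36 + 2*529 = 36 + 1058 = 1094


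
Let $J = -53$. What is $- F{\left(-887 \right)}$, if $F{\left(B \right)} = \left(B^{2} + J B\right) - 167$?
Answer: $-833613$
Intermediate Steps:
$F{\left(B \right)} = -167 + B^{2} - 53 B$ ($F{\left(B \right)} = \left(B^{2} - 53 B\right) - 167 = -167 + B^{2} - 53 B$)
$- F{\left(-887 \right)} = - (-167 + \left(-887\right)^{2} - -47011) = - (-167 + 786769 + 47011) = \left(-1\right) 833613 = -833613$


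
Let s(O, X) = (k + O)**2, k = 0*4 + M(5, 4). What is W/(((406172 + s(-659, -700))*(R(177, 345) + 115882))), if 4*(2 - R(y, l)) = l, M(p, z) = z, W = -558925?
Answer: -2235700/386855733627 ≈ -5.7792e-6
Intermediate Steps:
R(y, l) = 2 - l/4
k = 4 (k = 0*4 + 4 = 0 + 4 = 4)
s(O, X) = (4 + O)**2
W/(((406172 + s(-659, -700))*(R(177, 345) + 115882))) = -558925*1/((406172 + (4 - 659)**2)*((2 - 1/4*345) + 115882)) = -558925*1/((406172 + (-655)**2)*((2 - 345/4) + 115882)) = -558925*1/((406172 + 429025)*(-337/4 + 115882)) = -558925/(835197*(463191/4)) = -558925/386855733627/4 = -558925*4/386855733627 = -2235700/386855733627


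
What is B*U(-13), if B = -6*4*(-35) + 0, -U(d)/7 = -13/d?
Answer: -5880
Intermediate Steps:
U(d) = 91/d (U(d) = -(-91)/d = 91/d)
B = 840 (B = -24*(-35) + 0 = 840 + 0 = 840)
B*U(-13) = 840*(91/(-13)) = 840*(91*(-1/13)) = 840*(-7) = -5880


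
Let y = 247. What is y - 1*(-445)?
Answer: 692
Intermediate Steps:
y - 1*(-445) = 247 - 1*(-445) = 247 + 445 = 692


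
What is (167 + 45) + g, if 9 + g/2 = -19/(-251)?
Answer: 48732/251 ≈ 194.15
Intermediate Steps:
g = -4480/251 (g = -18 + 2*(-19/(-251)) = -18 + 2*(-19*(-1/251)) = -18 + 2*(19/251) = -18 + 38/251 = -4480/251 ≈ -17.849)
(167 + 45) + g = (167 + 45) - 4480/251 = 212 - 4480/251 = 48732/251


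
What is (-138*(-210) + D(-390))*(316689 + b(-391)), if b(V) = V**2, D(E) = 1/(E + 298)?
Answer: 625974140815/46 ≈ 1.3608e+10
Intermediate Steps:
D(E) = 1/(298 + E)
(-138*(-210) + D(-390))*(316689 + b(-391)) = (-138*(-210) + 1/(298 - 390))*(316689 + (-391)**2) = (28980 + 1/(-92))*(316689 + 152881) = (28980 - 1/92)*469570 = (2666159/92)*469570 = 625974140815/46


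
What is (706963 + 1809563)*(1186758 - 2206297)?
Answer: -2565696401514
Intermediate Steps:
(706963 + 1809563)*(1186758 - 2206297) = 2516526*(-1019539) = -2565696401514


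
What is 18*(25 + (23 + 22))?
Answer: 1260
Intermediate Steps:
18*(25 + (23 + 22)) = 18*(25 + 45) = 18*70 = 1260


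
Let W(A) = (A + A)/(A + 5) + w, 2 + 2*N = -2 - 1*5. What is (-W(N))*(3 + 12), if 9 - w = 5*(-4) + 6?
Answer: -75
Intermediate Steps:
N = -9/2 (N = -1 + (-2 - 1*5)/2 = -1 + (-2 - 5)/2 = -1 + (½)*(-7) = -1 - 7/2 = -9/2 ≈ -4.5000)
w = 23 (w = 9 - (5*(-4) + 6) = 9 - (-20 + 6) = 9 - 1*(-14) = 9 + 14 = 23)
W(A) = 23 + 2*A/(5 + A) (W(A) = (A + A)/(A + 5) + 23 = (2*A)/(5 + A) + 23 = 2*A/(5 + A) + 23 = 23 + 2*A/(5 + A))
(-W(N))*(3 + 12) = (-5*(23 + 5*(-9/2))/(5 - 9/2))*(3 + 12) = -5*(23 - 45/2)/½*15 = -5*2/2*15 = -1*5*15 = -5*15 = -75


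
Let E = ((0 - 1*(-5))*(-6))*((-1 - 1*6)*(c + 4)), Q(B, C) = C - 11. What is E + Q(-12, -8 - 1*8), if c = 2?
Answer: 1233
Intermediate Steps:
Q(B, C) = -11 + C
E = 1260 (E = ((0 - 1*(-5))*(-6))*((-1 - 1*6)*(2 + 4)) = ((0 + 5)*(-6))*((-1 - 6)*6) = (5*(-6))*(-7*6) = -30*(-42) = 1260)
E + Q(-12, -8 - 1*8) = 1260 + (-11 + (-8 - 1*8)) = 1260 + (-11 + (-8 - 8)) = 1260 + (-11 - 16) = 1260 - 27 = 1233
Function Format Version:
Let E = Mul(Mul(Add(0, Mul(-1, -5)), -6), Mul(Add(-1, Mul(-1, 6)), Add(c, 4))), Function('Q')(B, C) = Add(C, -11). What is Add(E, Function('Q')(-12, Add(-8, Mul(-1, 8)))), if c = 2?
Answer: 1233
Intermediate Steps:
Function('Q')(B, C) = Add(-11, C)
E = 1260 (E = Mul(Mul(Add(0, Mul(-1, -5)), -6), Mul(Add(-1, Mul(-1, 6)), Add(2, 4))) = Mul(Mul(Add(0, 5), -6), Mul(Add(-1, -6), 6)) = Mul(Mul(5, -6), Mul(-7, 6)) = Mul(-30, -42) = 1260)
Add(E, Function('Q')(-12, Add(-8, Mul(-1, 8)))) = Add(1260, Add(-11, Add(-8, Mul(-1, 8)))) = Add(1260, Add(-11, Add(-8, -8))) = Add(1260, Add(-11, -16)) = Add(1260, -27) = 1233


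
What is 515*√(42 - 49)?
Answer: 515*I*√7 ≈ 1362.6*I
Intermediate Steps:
515*√(42 - 49) = 515*√(-7) = 515*(I*√7) = 515*I*√7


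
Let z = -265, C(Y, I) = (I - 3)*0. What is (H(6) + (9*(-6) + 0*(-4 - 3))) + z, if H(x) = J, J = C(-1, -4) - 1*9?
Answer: -328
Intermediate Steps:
C(Y, I) = 0 (C(Y, I) = (-3 + I)*0 = 0)
J = -9 (J = 0 - 1*9 = 0 - 9 = -9)
H(x) = -9
(H(6) + (9*(-6) + 0*(-4 - 3))) + z = (-9 + (9*(-6) + 0*(-4 - 3))) - 265 = (-9 + (-54 + 0*(-7))) - 265 = (-9 + (-54 + 0)) - 265 = (-9 - 54) - 265 = -63 - 265 = -328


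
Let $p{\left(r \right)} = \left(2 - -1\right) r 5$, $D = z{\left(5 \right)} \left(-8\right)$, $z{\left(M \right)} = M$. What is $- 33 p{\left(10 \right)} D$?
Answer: $198000$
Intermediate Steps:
$D = -40$ ($D = 5 \left(-8\right) = -40$)
$p{\left(r \right)} = 15 r$ ($p{\left(r \right)} = \left(2 + 1\right) r 5 = 3 r 5 = 15 r$)
$- 33 p{\left(10 \right)} D = - 33 \cdot 15 \cdot 10 \left(-40\right) = \left(-33\right) 150 \left(-40\right) = \left(-4950\right) \left(-40\right) = 198000$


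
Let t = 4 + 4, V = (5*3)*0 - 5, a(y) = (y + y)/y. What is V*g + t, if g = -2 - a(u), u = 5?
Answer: 28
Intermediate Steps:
a(y) = 2 (a(y) = (2*y)/y = 2)
V = -5 (V = 15*0 - 5 = 0 - 5 = -5)
t = 8
g = -4 (g = -2 - 1*2 = -2 - 2 = -4)
V*g + t = -5*(-4) + 8 = 20 + 8 = 28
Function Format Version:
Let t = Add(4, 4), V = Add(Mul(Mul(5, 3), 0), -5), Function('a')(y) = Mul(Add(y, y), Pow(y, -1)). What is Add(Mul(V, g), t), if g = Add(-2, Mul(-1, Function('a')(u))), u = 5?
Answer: 28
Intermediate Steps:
Function('a')(y) = 2 (Function('a')(y) = Mul(Mul(2, y), Pow(y, -1)) = 2)
V = -5 (V = Add(Mul(15, 0), -5) = Add(0, -5) = -5)
t = 8
g = -4 (g = Add(-2, Mul(-1, 2)) = Add(-2, -2) = -4)
Add(Mul(V, g), t) = Add(Mul(-5, -4), 8) = Add(20, 8) = 28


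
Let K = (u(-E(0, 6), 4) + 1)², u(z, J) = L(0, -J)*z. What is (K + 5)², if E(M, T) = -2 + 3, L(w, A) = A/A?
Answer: 25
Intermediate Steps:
L(w, A) = 1
E(M, T) = 1
u(z, J) = z (u(z, J) = 1*z = z)
K = 0 (K = (-1*1 + 1)² = (-1 + 1)² = 0² = 0)
(K + 5)² = (0 + 5)² = 5² = 25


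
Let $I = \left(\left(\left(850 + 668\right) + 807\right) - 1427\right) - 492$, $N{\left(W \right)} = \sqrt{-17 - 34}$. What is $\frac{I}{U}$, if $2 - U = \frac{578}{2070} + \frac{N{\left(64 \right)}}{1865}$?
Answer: $\frac{52061655108645}{220656973634} + \frac{16222417155 i \sqrt{51}}{220656973634} \approx 235.94 + 0.52503 i$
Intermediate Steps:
$N{\left(W \right)} = i \sqrt{51}$ ($N{\left(W \right)} = \sqrt{-51} = i \sqrt{51}$)
$U = \frac{1781}{1035} - \frac{i \sqrt{51}}{1865}$ ($U = 2 - \left(\frac{578}{2070} + \frac{i \sqrt{51}}{1865}\right) = 2 - \left(578 \cdot \frac{1}{2070} + i \sqrt{51} \cdot \frac{1}{1865}\right) = 2 - \left(\frac{289}{1035} + \frac{i \sqrt{51}}{1865}\right) = \frac{1781}{1035} - \frac{i \sqrt{51}}{1865} \approx 1.7208 - 0.0038292 i$)
$I = 406$ ($I = \left(\left(1518 + 807\right) - 1427\right) - 492 = \left(2325 - 1427\right) - 492 = 898 - 492 = 406$)
$\frac{I}{U} = \frac{406}{\frac{1781}{1035} - \frac{i \sqrt{51}}{1865}}$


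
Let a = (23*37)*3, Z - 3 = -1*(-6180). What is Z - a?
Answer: 3630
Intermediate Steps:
Z = 6183 (Z = 3 - 1*(-6180) = 3 + 6180 = 6183)
a = 2553 (a = 851*3 = 2553)
Z - a = 6183 - 1*2553 = 6183 - 2553 = 3630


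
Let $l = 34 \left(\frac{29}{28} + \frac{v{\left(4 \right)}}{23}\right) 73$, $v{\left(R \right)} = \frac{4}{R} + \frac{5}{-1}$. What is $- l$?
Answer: $- \frac{688755}{322} \approx -2139.0$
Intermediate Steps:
$v{\left(R \right)} = -5 + \frac{4}{R}$ ($v{\left(R \right)} = \frac{4}{R} + 5 \left(-1\right) = \frac{4}{R} - 5 = -5 + \frac{4}{R}$)
$l = \frac{688755}{322}$ ($l = 34 \left(\frac{29}{28} + \frac{-5 + \frac{4}{4}}{23}\right) 73 = 34 \left(29 \cdot \frac{1}{28} + \left(-5 + 4 \cdot \frac{1}{4}\right) \frac{1}{23}\right) 73 = 34 \left(\frac{29}{28} + \left(-5 + 1\right) \frac{1}{23}\right) 73 = 34 \left(\frac{29}{28} - \frac{4}{23}\right) 73 = 34 \cdot \frac{555}{644} \cdot 73 = \frac{9435}{322} \cdot 73 = \frac{688755}{322} \approx 2139.0$)
$- l = \left(-1\right) \frac{688755}{322} = - \frac{688755}{322}$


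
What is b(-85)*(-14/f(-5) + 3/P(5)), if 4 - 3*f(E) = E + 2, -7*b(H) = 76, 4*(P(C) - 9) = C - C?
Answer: 1292/21 ≈ 61.524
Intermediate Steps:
P(C) = 9 (P(C) = 9 + (C - C)/4 = 9 + (1/4)*0 = 9 + 0 = 9)
b(H) = -76/7 (b(H) = -1/7*76 = -76/7)
f(E) = 2/3 - E/3 (f(E) = 4/3 - (E + 2)/3 = 4/3 - (2 + E)/3 = 4/3 + (-2/3 - E/3) = 2/3 - E/3)
b(-85)*(-14/f(-5) + 3/P(5)) = -76*(-14/(2/3 - 1/3*(-5)) + 3/9)/7 = -76*(-14/(2/3 + 5/3) + 3*(1/9))/7 = -76*(-14/7/3 + 1/3)/7 = -76*(-14*3/7 + 1/3)/7 = -76*(-6 + 1/3)/7 = -76/7*(-17/3) = 1292/21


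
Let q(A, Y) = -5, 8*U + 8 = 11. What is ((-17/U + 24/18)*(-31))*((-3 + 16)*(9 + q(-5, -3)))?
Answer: 70928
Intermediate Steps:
U = 3/8 (U = -1 + (⅛)*11 = -1 + 11/8 = 3/8 ≈ 0.37500)
((-17/U + 24/18)*(-31))*((-3 + 16)*(9 + q(-5, -3))) = ((-17/3/8 + 24/18)*(-31))*((-3 + 16)*(9 - 5)) = ((-17*8/3 + 24*(1/18))*(-31))*(13*4) = ((-136/3 + 4/3)*(-31))*52 = -44*(-31)*52 = 1364*52 = 70928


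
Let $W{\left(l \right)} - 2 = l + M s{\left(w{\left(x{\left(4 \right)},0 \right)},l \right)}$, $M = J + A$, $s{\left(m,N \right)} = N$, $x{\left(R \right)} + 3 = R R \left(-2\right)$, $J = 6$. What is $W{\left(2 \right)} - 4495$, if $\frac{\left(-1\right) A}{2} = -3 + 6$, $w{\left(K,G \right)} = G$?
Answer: $-4491$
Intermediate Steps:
$x{\left(R \right)} = -3 - 2 R^{2}$ ($x{\left(R \right)} = -3 + R R \left(-2\right) = -3 + R^{2} \left(-2\right) = -3 - 2 R^{2}$)
$A = -6$ ($A = - 2 \left(-3 + 6\right) = \left(-2\right) 3 = -6$)
$M = 0$ ($M = 6 - 6 = 0$)
$W{\left(l \right)} = 2 + l$ ($W{\left(l \right)} = 2 + \left(l + 0 l\right) = 2 + \left(l + 0\right) = 2 + l$)
$W{\left(2 \right)} - 4495 = \left(2 + 2\right) - 4495 = 4 - 4495 = -4491$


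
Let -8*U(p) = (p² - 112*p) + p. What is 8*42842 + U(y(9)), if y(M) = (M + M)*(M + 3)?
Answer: 339901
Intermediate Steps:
y(M) = 2*M*(3 + M) (y(M) = (2*M)*(3 + M) = 2*M*(3 + M))
U(p) = -p²/8 + 111*p/8 (U(p) = -((p² - 112*p) + p)/8 = -(p² - 111*p)/8 = -p²/8 + 111*p/8)
8*42842 + U(y(9)) = 8*42842 + (2*9*(3 + 9))*(111 - 2*9*(3 + 9))/8 = 342736 + (2*9*12)*(111 - 2*9*12)/8 = 342736 + (⅛)*216*(111 - 1*216) = 342736 + (⅛)*216*(111 - 216) = 342736 + (⅛)*216*(-105) = 342736 - 2835 = 339901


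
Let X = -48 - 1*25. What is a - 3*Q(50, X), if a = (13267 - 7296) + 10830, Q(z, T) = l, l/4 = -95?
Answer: 17941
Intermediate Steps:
l = -380 (l = 4*(-95) = -380)
X = -73 (X = -48 - 25 = -73)
Q(z, T) = -380
a = 16801 (a = 5971 + 10830 = 16801)
a - 3*Q(50, X) = 16801 - 3*(-380) = 16801 - 1*(-1140) = 16801 + 1140 = 17941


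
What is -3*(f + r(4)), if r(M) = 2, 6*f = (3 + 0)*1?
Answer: -15/2 ≈ -7.5000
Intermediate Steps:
f = ½ (f = ((3 + 0)*1)/6 = (3*1)/6 = (⅙)*3 = ½ ≈ 0.50000)
-3*(f + r(4)) = -3*(½ + 2) = -3*5/2 = -15/2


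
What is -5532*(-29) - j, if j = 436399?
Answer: -275971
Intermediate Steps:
-5532*(-29) - j = -5532*(-29) - 1*436399 = 160428 - 436399 = -275971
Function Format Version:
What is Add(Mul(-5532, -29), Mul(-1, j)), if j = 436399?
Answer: -275971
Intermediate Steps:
Add(Mul(-5532, -29), Mul(-1, j)) = Add(Mul(-5532, -29), Mul(-1, 436399)) = Add(160428, -436399) = -275971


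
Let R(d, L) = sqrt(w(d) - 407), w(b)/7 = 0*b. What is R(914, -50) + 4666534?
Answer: 4666534 + I*sqrt(407) ≈ 4.6665e+6 + 20.174*I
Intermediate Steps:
w(b) = 0 (w(b) = 7*(0*b) = 7*0 = 0)
R(d, L) = I*sqrt(407) (R(d, L) = sqrt(0 - 407) = sqrt(-407) = I*sqrt(407))
R(914, -50) + 4666534 = I*sqrt(407) + 4666534 = 4666534 + I*sqrt(407)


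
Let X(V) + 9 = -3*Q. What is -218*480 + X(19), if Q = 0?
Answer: -104649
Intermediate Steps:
X(V) = -9 (X(V) = -9 - 3*0 = -9 + 0 = -9)
-218*480 + X(19) = -218*480 - 9 = -104640 - 9 = -104649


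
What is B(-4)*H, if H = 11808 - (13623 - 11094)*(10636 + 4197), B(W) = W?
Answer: 150003396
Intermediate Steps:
H = -37500849 (H = 11808 - 2529*14833 = 11808 - 1*37512657 = 11808 - 37512657 = -37500849)
B(-4)*H = -4*(-37500849) = 150003396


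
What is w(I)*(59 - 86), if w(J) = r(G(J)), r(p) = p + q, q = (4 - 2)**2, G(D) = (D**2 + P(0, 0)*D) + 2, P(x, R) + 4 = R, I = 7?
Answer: -729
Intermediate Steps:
P(x, R) = -4 + R
G(D) = 2 + D**2 - 4*D (G(D) = (D**2 + (-4 + 0)*D) + 2 = (D**2 - 4*D) + 2 = 2 + D**2 - 4*D)
q = 4 (q = 2**2 = 4)
r(p) = 4 + p (r(p) = p + 4 = 4 + p)
w(J) = 6 + J**2 - 4*J (w(J) = 4 + (2 + J**2 - 4*J) = 6 + J**2 - 4*J)
w(I)*(59 - 86) = (6 + 7**2 - 4*7)*(59 - 86) = (6 + 49 - 28)*(-27) = 27*(-27) = -729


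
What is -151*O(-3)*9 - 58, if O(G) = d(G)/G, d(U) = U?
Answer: -1417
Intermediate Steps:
O(G) = 1 (O(G) = G/G = 1)
-151*O(-3)*9 - 58 = -151*9 - 58 = -1359 - 58 = -1417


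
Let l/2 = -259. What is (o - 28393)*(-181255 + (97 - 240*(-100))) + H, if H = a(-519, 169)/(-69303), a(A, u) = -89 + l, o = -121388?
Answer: 1631342888029201/69303 ≈ 2.3539e+10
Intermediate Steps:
l = -518 (l = 2*(-259) = -518)
a(A, u) = -607 (a(A, u) = -89 - 518 = -607)
H = 607/69303 (H = -607/(-69303) = -607*(-1/69303) = 607/69303 ≈ 0.0087586)
(o - 28393)*(-181255 + (97 - 240*(-100))) + H = (-121388 - 28393)*(-181255 + (97 - 240*(-100))) + 607/69303 = -149781*(-181255 + (97 + 24000)) + 607/69303 = -149781*(-181255 + 24097) + 607/69303 = -149781*(-157158) + 607/69303 = 23539282398 + 607/69303 = 1631342888029201/69303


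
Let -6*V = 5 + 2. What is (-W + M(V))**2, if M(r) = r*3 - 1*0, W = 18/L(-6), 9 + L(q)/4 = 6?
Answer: 4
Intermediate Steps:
L(q) = -12 (L(q) = -36 + 4*6 = -36 + 24 = -12)
V = -7/6 (V = -(5 + 2)/6 = -1/6*7 = -7/6 ≈ -1.1667)
W = -3/2 (W = 18/(-12) = 18*(-1/12) = -3/2 ≈ -1.5000)
M(r) = 3*r (M(r) = 3*r + 0 = 3*r)
(-W + M(V))**2 = (-1*(-3/2) + 3*(-7/6))**2 = (3/2 - 7/2)**2 = (-2)**2 = 4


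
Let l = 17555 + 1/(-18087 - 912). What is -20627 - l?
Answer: -725419817/18999 ≈ -38182.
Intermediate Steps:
l = 333527444/18999 (l = 17555 + 1/(-18999) = 17555 - 1/18999 = 333527444/18999 ≈ 17555.)
-20627 - l = -20627 - 1*333527444/18999 = -20627 - 333527444/18999 = -725419817/18999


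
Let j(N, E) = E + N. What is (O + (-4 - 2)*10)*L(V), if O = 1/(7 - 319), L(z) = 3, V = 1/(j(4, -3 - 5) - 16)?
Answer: -18721/104 ≈ -180.01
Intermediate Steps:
V = -1/20 (V = 1/(((-3 - 5) + 4) - 16) = 1/((-8 + 4) - 16) = 1/(-4 - 16) = 1/(-20) = -1/20 ≈ -0.050000)
O = -1/312 (O = 1/(-312) = -1/312 ≈ -0.0032051)
(O + (-4 - 2)*10)*L(V) = (-1/312 + (-4 - 2)*10)*3 = (-1/312 - 6*10)*3 = (-1/312 - 60)*3 = -18721/312*3 = -18721/104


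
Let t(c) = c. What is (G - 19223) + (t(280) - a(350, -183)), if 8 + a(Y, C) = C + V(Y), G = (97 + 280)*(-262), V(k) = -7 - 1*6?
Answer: -117513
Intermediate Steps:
V(k) = -13 (V(k) = -7 - 6 = -13)
G = -98774 (G = 377*(-262) = -98774)
a(Y, C) = -21 + C (a(Y, C) = -8 + (C - 13) = -8 + (-13 + C) = -21 + C)
(G - 19223) + (t(280) - a(350, -183)) = (-98774 - 19223) + (280 - (-21 - 183)) = -117997 + (280 - 1*(-204)) = -117997 + (280 + 204) = -117997 + 484 = -117513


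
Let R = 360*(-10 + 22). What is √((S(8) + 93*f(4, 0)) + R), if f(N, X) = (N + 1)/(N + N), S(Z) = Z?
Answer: √70178/4 ≈ 66.228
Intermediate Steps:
f(N, X) = (1 + N)/(2*N) (f(N, X) = (1 + N)/((2*N)) = (1 + N)*(1/(2*N)) = (1 + N)/(2*N))
R = 4320 (R = 360*12 = 4320)
√((S(8) + 93*f(4, 0)) + R) = √((8 + 93*((½)*(1 + 4)/4)) + 4320) = √((8 + 93*((½)*(¼)*5)) + 4320) = √((8 + 93*(5/8)) + 4320) = √((8 + 465/8) + 4320) = √(529/8 + 4320) = √(35089/8) = √70178/4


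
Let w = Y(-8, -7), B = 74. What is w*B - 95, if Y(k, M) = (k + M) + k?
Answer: -1797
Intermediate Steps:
Y(k, M) = M + 2*k (Y(k, M) = (M + k) + k = M + 2*k)
w = -23 (w = -7 + 2*(-8) = -7 - 16 = -23)
w*B - 95 = -23*74 - 95 = -1702 - 95 = -1797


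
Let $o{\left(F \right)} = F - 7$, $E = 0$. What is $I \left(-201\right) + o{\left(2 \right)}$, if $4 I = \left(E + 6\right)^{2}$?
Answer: $-1814$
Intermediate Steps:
$o{\left(F \right)} = -7 + F$
$I = 9$ ($I = \frac{\left(0 + 6\right)^{2}}{4} = \frac{6^{2}}{4} = \frac{1}{4} \cdot 36 = 9$)
$I \left(-201\right) + o{\left(2 \right)} = 9 \left(-201\right) + \left(-7 + 2\right) = -1809 - 5 = -1814$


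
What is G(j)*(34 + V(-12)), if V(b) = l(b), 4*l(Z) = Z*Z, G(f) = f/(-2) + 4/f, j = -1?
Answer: -245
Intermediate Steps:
G(f) = 4/f - f/2 (G(f) = f*(-½) + 4/f = -f/2 + 4/f = 4/f - f/2)
l(Z) = Z²/4 (l(Z) = (Z*Z)/4 = Z²/4)
V(b) = b²/4
G(j)*(34 + V(-12)) = (4/(-1) - ½*(-1))*(34 + (¼)*(-12)²) = (4*(-1) + ½)*(34 + (¼)*144) = (-4 + ½)*(34 + 36) = -7/2*70 = -245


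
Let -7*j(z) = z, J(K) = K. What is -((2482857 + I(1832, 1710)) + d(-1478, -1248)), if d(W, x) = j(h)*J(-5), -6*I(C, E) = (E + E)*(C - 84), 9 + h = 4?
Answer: -10405454/7 ≈ -1.4865e+6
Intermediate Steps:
h = -5 (h = -9 + 4 = -5)
j(z) = -z/7
I(C, E) = -E*(-84 + C)/3 (I(C, E) = -(E + E)*(C - 84)/6 = -2*E*(-84 + C)/6 = -E*(-84 + C)/3)
d(W, x) = -25/7 (d(W, x) = -⅐*(-5)*(-5) = (5/7)*(-5) = -25/7)
-((2482857 + I(1832, 1710)) + d(-1478, -1248)) = -((2482857 + (⅓)*1710*(84 - 1*1832)) - 25/7) = -((2482857 + (⅓)*1710*(84 - 1832)) - 25/7) = -((2482857 + (⅓)*1710*(-1748)) - 25/7) = -((2482857 - 996360) - 25/7) = -(1486497 - 25/7) = -1*10405454/7 = -10405454/7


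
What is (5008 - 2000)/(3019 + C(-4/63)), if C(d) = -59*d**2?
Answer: 11938752/11981467 ≈ 0.99644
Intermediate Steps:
(5008 - 2000)/(3019 + C(-4/63)) = (5008 - 2000)/(3019 - 59*(-4/63)**2) = 3008/(3019 - 59*(-4*1/63)**2) = 3008/(3019 - 59*(-4/63)**2) = 3008/(3019 - 59*16/3969) = 3008/(3019 - 944/3969) = 3008/(11981467/3969) = 3008*(3969/11981467) = 11938752/11981467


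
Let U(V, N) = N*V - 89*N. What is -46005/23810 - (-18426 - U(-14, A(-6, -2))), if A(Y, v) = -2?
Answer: 88716383/4762 ≈ 18630.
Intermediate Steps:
U(V, N) = -89*N + N*V
-46005/23810 - (-18426 - U(-14, A(-6, -2))) = -46005/23810 - (-18426 - (-2)*(-89 - 14)) = -46005*1/23810 - (-18426 - (-2)*(-103)) = -9201/4762 - (-18426 - 1*206) = -9201/4762 - (-18426 - 206) = -9201/4762 - 1*(-18632) = -9201/4762 + 18632 = 88716383/4762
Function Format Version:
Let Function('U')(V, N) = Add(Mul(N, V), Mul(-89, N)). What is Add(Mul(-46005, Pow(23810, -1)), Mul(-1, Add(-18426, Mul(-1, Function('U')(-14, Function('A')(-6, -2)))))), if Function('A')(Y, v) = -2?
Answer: Rational(88716383, 4762) ≈ 18630.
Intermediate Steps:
Function('U')(V, N) = Add(Mul(-89, N), Mul(N, V))
Add(Mul(-46005, Pow(23810, -1)), Mul(-1, Add(-18426, Mul(-1, Function('U')(-14, Function('A')(-6, -2)))))) = Add(Mul(-46005, Pow(23810, -1)), Mul(-1, Add(-18426, Mul(-1, Mul(-2, Add(-89, -14)))))) = Add(Mul(-46005, Rational(1, 23810)), Mul(-1, Add(-18426, Mul(-1, Mul(-2, -103))))) = Add(Rational(-9201, 4762), Mul(-1, Add(-18426, Mul(-1, 206)))) = Add(Rational(-9201, 4762), Mul(-1, Add(-18426, -206))) = Add(Rational(-9201, 4762), Mul(-1, -18632)) = Add(Rational(-9201, 4762), 18632) = Rational(88716383, 4762)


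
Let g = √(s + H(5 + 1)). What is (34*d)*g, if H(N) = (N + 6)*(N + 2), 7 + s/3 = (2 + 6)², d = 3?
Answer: 102*√267 ≈ 1666.7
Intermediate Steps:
s = 171 (s = -21 + 3*(2 + 6)² = -21 + 3*8² = -21 + 3*64 = -21 + 192 = 171)
H(N) = (2 + N)*(6 + N) (H(N) = (6 + N)*(2 + N) = (2 + N)*(6 + N))
g = √267 (g = √(171 + (12 + (5 + 1)² + 8*(5 + 1))) = √(171 + (12 + 6² + 8*6)) = √(171 + (12 + 36 + 48)) = √(171 + 96) = √267 ≈ 16.340)
(34*d)*g = (34*3)*√267 = 102*√267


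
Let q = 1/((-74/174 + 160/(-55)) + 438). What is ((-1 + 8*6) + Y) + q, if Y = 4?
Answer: 21215682/415975 ≈ 51.002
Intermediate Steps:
q = 957/415975 (q = 1/((-74*1/174 + 160*(-1/55)) + 438) = 1/((-37/87 - 32/11) + 438) = 1/(-3191/957 + 438) = 1/(415975/957) = 957/415975 ≈ 0.0023006)
((-1 + 8*6) + Y) + q = ((-1 + 8*6) + 4) + 957/415975 = ((-1 + 48) + 4) + 957/415975 = (47 + 4) + 957/415975 = 51 + 957/415975 = 21215682/415975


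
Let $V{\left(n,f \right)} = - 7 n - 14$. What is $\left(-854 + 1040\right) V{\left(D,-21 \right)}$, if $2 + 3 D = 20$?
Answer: $-10416$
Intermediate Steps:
$D = 6$ ($D = - \frac{2}{3} + \frac{1}{3} \cdot 20 = - \frac{2}{3} + \frac{20}{3} = 6$)
$V{\left(n,f \right)} = -14 - 7 n$
$\left(-854 + 1040\right) V{\left(D,-21 \right)} = \left(-854 + 1040\right) \left(-14 - 42\right) = 186 \left(-14 - 42\right) = 186 \left(-56\right) = -10416$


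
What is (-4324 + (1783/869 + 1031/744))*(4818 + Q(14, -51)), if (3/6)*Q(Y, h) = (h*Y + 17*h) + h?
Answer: -723490385807/107756 ≈ -6.7142e+6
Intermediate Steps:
Q(Y, h) = 36*h + 2*Y*h (Q(Y, h) = 2*((h*Y + 17*h) + h) = 2*((Y*h + 17*h) + h) = 2*((17*h + Y*h) + h) = 2*(18*h + Y*h) = 36*h + 2*Y*h)
(-4324 + (1783/869 + 1031/744))*(4818 + Q(14, -51)) = (-4324 + (1783/869 + 1031/744))*(4818 + 2*(-51)*(18 + 14)) = (-4324 + (1783*(1/869) + 1031*(1/744)))*(4818 + 2*(-51)*32) = (-4324 + (1783/869 + 1031/744))*(4818 - 3264) = (-4324 + 2222491/646536)*1554 = -2793399173/646536*1554 = -723490385807/107756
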